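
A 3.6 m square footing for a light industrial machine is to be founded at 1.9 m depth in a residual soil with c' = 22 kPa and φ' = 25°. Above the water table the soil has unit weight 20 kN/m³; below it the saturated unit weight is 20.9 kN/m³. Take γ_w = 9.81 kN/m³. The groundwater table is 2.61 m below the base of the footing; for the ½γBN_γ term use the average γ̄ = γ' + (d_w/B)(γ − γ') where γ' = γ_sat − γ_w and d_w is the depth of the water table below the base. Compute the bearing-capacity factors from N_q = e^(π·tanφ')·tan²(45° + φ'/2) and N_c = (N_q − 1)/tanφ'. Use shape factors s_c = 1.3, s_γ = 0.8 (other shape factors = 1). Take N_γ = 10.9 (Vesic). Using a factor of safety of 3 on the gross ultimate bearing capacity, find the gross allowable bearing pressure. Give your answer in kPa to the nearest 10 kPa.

N_q = e^(π·tan25°)·tan²(57.5°) = 10.66; N_c = (N_q − 1)/tanφ' = 20.72.
Overburden at base level: q = 20 × 1.9 = 38 kPa.
The water table is 2.61 m below the base (< B = 3.6 m), so the ½γBN_γ term uses γ̄ = γ' + (d_w/B)(γ − γ') = 11.09 + (2.61/3.6)(20 − 11.09) = 17.55 kN/m³.
Cohesion term c·N_c·s_c = 22 × 20.721 × 1.3 = 592.61 kPa; surcharge term q·N_q = 38 × 10.662 = 405.16 kPa; self-weight term 0.5·γ·B·N_γ·s_γ = 0.5 × 17.55 × 3.6 × 10.9 × 0.8 = 275.46 kPa.
q_ult = 592.61 + 405.16 + 275.46 = 1273.2 kPa.
q_all = 1273.2 / 3 = 424.41 kPa.

q_all ≈ 420 kPa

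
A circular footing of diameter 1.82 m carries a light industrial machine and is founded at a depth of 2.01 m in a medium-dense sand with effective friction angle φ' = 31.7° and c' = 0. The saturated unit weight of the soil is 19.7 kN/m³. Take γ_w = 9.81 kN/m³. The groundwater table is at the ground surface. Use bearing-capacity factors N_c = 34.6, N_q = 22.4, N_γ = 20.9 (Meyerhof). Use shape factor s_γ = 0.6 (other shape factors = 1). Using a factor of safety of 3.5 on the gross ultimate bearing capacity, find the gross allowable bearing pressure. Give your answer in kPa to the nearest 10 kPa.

q_all ≈ 160 kPa

With the water table at the surface the whole profile is submerged: γ' = 19.7 − 9.81 = 9.89 kN/m³, so q = γ'·D_f = 19.879 kPa; the same γ' applies in the ½γBN_γ term.
q_ult = q·N_q + 0.5·γ·B·N_γ·s_γ
     = 19.879 × 22.4 + 0.5 × 9.89 × 1.82 × 20.9 × 0.6
     = 445.29 + 112.86 = 558.15 kPa.
q_all = 558.15 / 3.5 = 159.47 kPa.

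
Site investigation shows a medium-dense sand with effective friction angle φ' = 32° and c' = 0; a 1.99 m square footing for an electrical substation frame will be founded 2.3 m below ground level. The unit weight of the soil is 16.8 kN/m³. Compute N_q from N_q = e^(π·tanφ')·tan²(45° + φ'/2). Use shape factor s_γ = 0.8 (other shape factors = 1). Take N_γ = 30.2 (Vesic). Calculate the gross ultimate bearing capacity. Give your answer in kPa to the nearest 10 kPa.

q_ult ≈ 1300 kPa

tan32° = 0.6249, so N_q = e^(π×0.6249)·tan²(61°) = 7.121 × 3.255 = 23.18.
q = γ·D_f = 16.8 × 2.3 = 38.64 kPa.
q·N_q = 38.64 × 23.177 = 895.55 kPa
0.5·γ·B·N_γ·s_γ = 0.5 × 16.8 × 1.99 × 30.2 × 0.8 = 403.86 kPa
q_ult = 895.55 + 403.86 = 1299.4 kPa.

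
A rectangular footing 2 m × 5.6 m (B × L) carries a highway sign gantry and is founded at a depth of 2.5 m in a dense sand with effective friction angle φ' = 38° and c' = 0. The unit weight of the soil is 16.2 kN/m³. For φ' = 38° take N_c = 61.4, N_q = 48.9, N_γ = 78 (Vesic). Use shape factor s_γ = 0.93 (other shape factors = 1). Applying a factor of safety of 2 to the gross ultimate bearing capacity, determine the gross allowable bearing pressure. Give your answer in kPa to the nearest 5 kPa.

q_all ≈ 1580 kPa

q = γ·D_f = 16.2 × 2.5 = 40.5 kPa.
q·N_q = 40.5 × 48.9 = 1980.5 kPa
0.5·γ·B·N_γ·s_γ = 0.5 × 16.2 × 2 × 78 × 0.93 = 1175.1 kPa
q_ult = 1980.5 + 1175.1 = 3155.6 kPa.
q_all = q_ult / FS = 3155.6 / 2 = 1577.8 kPa.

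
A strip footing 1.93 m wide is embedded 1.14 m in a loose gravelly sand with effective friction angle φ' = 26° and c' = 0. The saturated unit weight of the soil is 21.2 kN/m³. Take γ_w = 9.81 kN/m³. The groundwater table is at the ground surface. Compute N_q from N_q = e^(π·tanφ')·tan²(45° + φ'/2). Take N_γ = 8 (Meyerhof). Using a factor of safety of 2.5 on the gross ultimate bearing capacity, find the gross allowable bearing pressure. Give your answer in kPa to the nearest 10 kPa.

q_all ≈ 100 kPa

N_q = e^(π·tan26°)·tan²(58°) = 11.85.
γ' = 21.2 − 9.81 = 11.39 kN/m³ (submerged throughout). q = 11.39 × 1.14 = 12.985 kPa; the same γ' applies in the ½γBN_γ term.
q·N_q = 12.985 × 11.854 = 153.92 kPa
0.5·γ·B·N_γ = 0.5 × 11.39 × 1.93 × 8 = 87.931 kPa
q_ult = 153.92 + 87.931 = 241.85 kPa.
q_all = 241.85 / 2.5 = 96.741 kPa.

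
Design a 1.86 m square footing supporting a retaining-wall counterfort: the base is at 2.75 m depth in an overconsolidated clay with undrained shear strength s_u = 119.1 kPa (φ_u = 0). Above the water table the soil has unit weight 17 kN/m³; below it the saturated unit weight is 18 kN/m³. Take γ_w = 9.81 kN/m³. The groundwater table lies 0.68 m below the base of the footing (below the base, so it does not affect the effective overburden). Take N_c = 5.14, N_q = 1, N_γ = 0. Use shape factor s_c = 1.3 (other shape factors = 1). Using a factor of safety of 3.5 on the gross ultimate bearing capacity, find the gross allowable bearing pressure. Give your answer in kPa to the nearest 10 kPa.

q_all ≈ 240 kPa

q = γ·D_f = 17 × 2.75 = 46.75 kPa.
c·N_c·s_c = 119.1 × 5.14 × 1.3 = 795.83 kPa
q·N_q = 46.75 × 1 = 46.75 kPa
q_ult = 795.83 + 46.75 = 842.58 kPa.
q_all = 842.58 / 3.5 = 240.74 kPa.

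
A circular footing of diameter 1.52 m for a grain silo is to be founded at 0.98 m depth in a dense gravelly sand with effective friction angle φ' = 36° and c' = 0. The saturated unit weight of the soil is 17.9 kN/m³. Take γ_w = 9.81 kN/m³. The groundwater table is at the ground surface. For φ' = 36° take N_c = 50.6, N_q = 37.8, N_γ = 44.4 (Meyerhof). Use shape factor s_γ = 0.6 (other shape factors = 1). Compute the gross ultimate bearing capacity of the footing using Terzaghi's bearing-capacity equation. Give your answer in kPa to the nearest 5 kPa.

γ' = 17.9 − 9.81 = 8.09 kN/m³ (submerged throughout). q = 8.09 × 0.98 = 7.9282 kPa; the same γ' applies in the ½γBN_γ term.
q·N_q = 7.9282 × 37.8 = 299.69 kPa
0.5·γ·B·N_γ·s_γ = 0.5 × 8.09 × 1.52 × 44.4 × 0.6 = 163.79 kPa
q_ult = 299.69 + 163.79 = 463.48 kPa.

q_ult ≈ 465 kPa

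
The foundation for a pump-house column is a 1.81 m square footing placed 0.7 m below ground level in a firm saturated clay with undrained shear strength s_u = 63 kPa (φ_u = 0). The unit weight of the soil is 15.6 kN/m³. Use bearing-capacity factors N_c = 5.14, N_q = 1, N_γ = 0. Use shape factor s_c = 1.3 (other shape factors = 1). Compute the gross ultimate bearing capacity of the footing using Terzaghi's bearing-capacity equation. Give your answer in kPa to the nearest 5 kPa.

q = γ·D_f = 15.6 × 0.7 = 10.92 kPa.
c·N_c·s_c = 63 × 5.14 × 1.3 = 420.97 kPa
q·N_q = 10.92 × 1 = 10.92 kPa
q_ult = 420.97 + 10.92 = 431.89 kPa.

q_ult ≈ 430 kPa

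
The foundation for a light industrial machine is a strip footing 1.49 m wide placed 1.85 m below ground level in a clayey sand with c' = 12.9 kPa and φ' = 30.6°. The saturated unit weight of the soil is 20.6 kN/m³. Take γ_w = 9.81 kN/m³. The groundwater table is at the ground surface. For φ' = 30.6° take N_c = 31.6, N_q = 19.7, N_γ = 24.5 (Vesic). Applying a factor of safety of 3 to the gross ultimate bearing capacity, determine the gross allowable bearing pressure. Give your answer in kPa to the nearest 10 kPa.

Water table at ground surface, so effective unit weight γ' = 20.6 − 9.81 = 10.79 kN/m³ is used throughout; overburden q = 10.79 × 1.85 = 19.962 kPa; the same γ' applies in the ½γBN_γ term.
Cohesion term c·N_c = 12.9 × 31.6 = 407.64 kPa; surcharge term q·N_q = 19.962 × 19.7 = 393.24 kPa; self-weight term 0.5·γ·B·N_γ = 0.5 × 10.79 × 1.49 × 24.5 = 196.94 kPa.
q_ult = 407.64 + 393.24 + 196.94 = 997.83 kPa.
q_all = q_ult / FS = 997.83 / 3 = 332.61 kPa.

q_all ≈ 330 kPa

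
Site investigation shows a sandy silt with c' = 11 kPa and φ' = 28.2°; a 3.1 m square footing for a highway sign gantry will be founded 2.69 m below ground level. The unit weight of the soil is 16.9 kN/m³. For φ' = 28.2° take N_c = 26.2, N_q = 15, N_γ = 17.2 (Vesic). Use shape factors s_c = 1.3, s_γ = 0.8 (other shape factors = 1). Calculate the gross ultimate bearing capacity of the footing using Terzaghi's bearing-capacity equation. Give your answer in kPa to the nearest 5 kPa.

Effective surcharge at the founding depth q = γ·D_f = 16.9 × 2.69 = 45.461 kPa.
q_ult = c·N_c·s_c + q·N_q + 0.5·γ·B·N_γ·s_γ
     = 11 × 26.2 × 1.3 + 45.461 × 15 + 0.5 × 16.9 × 3.1 × 17.2 × 0.8
     = 374.66 + 681.91 + 360.44 = 1417 kPa.

q_ult ≈ 1415 kPa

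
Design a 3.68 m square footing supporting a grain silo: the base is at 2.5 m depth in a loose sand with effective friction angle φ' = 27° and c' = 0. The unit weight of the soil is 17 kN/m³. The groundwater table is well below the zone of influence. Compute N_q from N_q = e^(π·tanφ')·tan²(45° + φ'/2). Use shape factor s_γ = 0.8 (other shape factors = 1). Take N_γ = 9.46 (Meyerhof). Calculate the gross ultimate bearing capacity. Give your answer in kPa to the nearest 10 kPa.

tan27° = 0.5095, so N_q = e^(π×0.5095)·tan²(58.5°) = 4.957 × 2.663 = 13.2.
q = γ·D_f = 17 × 2.5 = 42.5 kPa.
q·N_q = 42.5 × 13.199 = 560.96 kPa
0.5·γ·B·N_γ·s_γ = 0.5 × 17 × 3.68 × 9.46 × 0.8 = 236.73 kPa
q_ult = 560.96 + 236.73 = 797.69 kPa.

q_ult ≈ 800 kPa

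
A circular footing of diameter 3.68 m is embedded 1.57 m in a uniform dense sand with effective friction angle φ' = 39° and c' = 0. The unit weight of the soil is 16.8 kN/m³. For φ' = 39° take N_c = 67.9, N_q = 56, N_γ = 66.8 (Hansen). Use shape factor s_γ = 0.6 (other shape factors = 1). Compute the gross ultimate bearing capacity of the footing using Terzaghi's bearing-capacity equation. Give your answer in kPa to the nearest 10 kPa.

Effective surcharge at the founding depth q = γ·D_f = 16.8 × 1.57 = 26.376 kPa.
q_ult = q·N_q + 0.5·γ·B·N_γ·s_γ
     = 26.376 × 56 + 0.5 × 16.8 × 3.68 × 66.8 × 0.6
     = 1477.1 + 1239 = 2716 kPa.

q_ult ≈ 2720 kPa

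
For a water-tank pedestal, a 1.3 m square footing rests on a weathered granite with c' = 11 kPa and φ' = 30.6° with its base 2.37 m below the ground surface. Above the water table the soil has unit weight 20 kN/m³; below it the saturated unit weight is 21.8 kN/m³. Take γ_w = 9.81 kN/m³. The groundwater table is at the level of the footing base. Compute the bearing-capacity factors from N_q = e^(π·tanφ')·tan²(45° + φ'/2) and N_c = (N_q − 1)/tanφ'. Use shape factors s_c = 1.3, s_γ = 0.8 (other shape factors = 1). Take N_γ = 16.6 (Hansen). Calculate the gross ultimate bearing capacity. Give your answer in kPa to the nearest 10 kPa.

q_ult ≈ 1490 kPa

tan30.6° = 0.5914, so N_q = e^(π×0.5914)·tan²(60.3°) = 6.41 × 3.074 = 19.7.
N_c = (19.7 − 1)/tan30.6° = 31.63.
q = γ·D_f = 20 × 2.37 = 47.4 kPa.
For the ½γBN_γ term take γ' = 21.8 − 9.81 = 11.99 kN/m³ (soil below base is submerged).
c·N_c·s_c = 11 × 31.626 × 1.3 = 452.25 kPa
q·N_q = 47.4 × 19.704 = 933.95 kPa
0.5·γ·B·N_γ·s_γ = 0.5 × 11.99 × 1.3 × 16.6 × 0.8 = 103.5 kPa
q_ult = 452.25 + 933.95 + 103.5 = 1489.7 kPa.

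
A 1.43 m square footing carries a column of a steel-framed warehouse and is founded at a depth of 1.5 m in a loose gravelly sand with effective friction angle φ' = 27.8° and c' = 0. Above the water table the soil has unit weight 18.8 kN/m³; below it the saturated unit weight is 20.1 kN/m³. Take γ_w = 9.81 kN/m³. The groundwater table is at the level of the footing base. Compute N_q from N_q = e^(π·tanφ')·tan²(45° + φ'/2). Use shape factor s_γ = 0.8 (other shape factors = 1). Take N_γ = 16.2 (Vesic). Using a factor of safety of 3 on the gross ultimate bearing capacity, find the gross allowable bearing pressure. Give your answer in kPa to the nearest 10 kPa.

q_all ≈ 170 kPa

N_q = e^(π·tan27.8°)·tan²(58.9°) = 14.4.
q = γ·D_f = 18.8 × 1.5 = 28.2 kPa.
For the ½γBN_γ term take γ' = 20.1 − 9.81 = 10.29 kN/m³ (soil below base is submerged).
q·N_q = 28.2 × 14.4 = 406.09 kPa
0.5·γ·B·N_γ·s_γ = 0.5 × 10.29 × 1.43 × 16.2 × 0.8 = 95.351 kPa
q_ult = 406.09 + 95.351 = 501.44 kPa.
q_all = 501.44 / 3 = 167.15 kPa.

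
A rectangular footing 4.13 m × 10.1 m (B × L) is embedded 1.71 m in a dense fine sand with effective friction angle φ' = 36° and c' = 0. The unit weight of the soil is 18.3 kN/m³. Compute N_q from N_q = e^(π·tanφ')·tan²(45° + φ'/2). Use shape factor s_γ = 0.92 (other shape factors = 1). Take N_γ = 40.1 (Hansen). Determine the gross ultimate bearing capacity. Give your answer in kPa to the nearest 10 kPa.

tan36° = 0.7265, so N_q = e^(π×0.7265)·tan²(63°) = 9.801 × 3.852 = 37.75.
q = γ·D_f = 18.3 × 1.71 = 31.293 kPa.
q·N_q = 31.293 × 37.752 = 1181.4 kPa
0.5·γ·B·N_γ·s_γ = 0.5 × 18.3 × 4.13 × 40.1 × 0.92 = 1394.1 kPa
q_ult = 1181.4 + 1394.1 = 2575.5 kPa.

q_ult ≈ 2580 kPa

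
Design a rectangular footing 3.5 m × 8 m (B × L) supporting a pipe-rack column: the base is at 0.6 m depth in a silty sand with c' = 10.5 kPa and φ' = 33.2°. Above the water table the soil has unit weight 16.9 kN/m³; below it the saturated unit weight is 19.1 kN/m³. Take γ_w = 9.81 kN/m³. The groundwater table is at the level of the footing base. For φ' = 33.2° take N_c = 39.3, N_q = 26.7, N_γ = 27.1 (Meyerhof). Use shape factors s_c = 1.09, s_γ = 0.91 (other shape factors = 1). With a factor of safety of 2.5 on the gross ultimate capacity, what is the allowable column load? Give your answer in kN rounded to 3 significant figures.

Effective surcharge at the founding depth q = γ·D_f = 16.9 × 0.6 = 10.14 kPa.
The water table coincides with the base, so in the self-weight term γ → γ' = 9.29 kN/m³.
q_ult = c·N_c·s_c + q·N_q + 0.5·γ·B·N_γ·s_γ
     = 10.5 × 39.3 × 1.09 + 10.14 × 26.7 + 0.5 × 9.29 × 3.5 × 27.1 × 0.91
     = 449.79 + 270.74 + 400.93 = 1121.5 kPa.
Gross allowable pressure q_all = 1121.5 / 2.5 = 448.58 kPa.
Footing area = 28 m², so allowable column load = 448.58 × 28 = 12560 kN.

P_all ≈ 12600 kN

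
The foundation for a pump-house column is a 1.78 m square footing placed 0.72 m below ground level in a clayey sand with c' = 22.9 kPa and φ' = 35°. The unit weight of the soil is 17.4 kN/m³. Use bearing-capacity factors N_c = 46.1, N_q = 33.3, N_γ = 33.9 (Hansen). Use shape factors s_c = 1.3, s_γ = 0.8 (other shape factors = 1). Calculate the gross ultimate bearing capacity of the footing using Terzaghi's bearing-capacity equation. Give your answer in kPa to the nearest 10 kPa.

q = γ·D_f = 17.4 × 0.72 = 12.528 kPa.
c·N_c·s_c = 22.9 × 46.1 × 1.3 = 1372.4 kPa
q·N_q = 12.528 × 33.3 = 417.18 kPa
0.5·γ·B·N_γ·s_γ = 0.5 × 17.4 × 1.78 × 33.9 × 0.8 = 419.98 kPa
q_ult = 1372.4 + 417.18 + 419.98 = 2209.6 kPa.

q_ult ≈ 2210 kPa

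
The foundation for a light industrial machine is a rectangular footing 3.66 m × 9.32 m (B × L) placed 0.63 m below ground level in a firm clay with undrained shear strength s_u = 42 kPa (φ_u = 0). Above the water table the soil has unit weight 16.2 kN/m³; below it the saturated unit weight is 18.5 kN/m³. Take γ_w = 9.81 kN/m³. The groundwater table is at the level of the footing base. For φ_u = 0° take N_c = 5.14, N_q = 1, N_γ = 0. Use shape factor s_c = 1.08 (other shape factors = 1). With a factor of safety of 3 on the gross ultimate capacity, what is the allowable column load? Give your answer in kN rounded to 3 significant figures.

P_all ≈ 2770 kN

Overburden at base level: q = 16.2 × 0.63 = 10.206 kPa.
Cohesion term c·N_c·s_c = 42 × 5.14 × 1.08 = 233.15 kPa; surcharge term q·N_q = 10.206 × 1 = 10.206 kPa.
q_ult = 233.15 + 10.206 = 243.36 kPa.
Gross allowable pressure q_all = 243.36 / 3 = 81.119 kPa.
Footing area = 34.1112 m², so allowable column load = 81.119 × 34.1112 = 2767.1 kN.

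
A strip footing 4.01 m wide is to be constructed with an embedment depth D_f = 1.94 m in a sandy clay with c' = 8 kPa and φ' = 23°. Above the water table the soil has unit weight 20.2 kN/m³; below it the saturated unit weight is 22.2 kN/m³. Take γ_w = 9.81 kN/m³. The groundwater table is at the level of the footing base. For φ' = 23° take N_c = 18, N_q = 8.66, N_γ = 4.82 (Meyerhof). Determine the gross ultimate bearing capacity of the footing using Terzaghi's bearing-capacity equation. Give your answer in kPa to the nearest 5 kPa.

q_ult ≈ 605 kPa

q = γ·D_f = 20.2 × 1.94 = 39.188 kPa.
For the ½γBN_γ term take γ' = 22.2 − 9.81 = 12.39 kN/m³ (soil below base is submerged).
c·N_c = 8 × 18 = 144 kPa
q·N_q = 39.188 × 8.66 = 339.37 kPa
0.5·γ·B·N_γ = 0.5 × 12.39 × 4.01 × 4.82 = 119.74 kPa
q_ult = 144 + 339.37 + 119.74 = 603.11 kPa.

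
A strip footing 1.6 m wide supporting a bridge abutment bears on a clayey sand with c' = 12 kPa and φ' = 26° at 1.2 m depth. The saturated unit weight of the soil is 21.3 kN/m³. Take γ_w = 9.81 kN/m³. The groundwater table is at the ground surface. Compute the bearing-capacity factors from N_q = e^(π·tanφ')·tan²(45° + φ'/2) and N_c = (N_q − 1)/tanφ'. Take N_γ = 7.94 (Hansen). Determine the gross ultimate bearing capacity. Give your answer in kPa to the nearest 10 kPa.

tan26° = 0.4877, so N_q = e^(π×0.4877)·tan²(58°) = 4.629 × 2.561 = 11.85.
N_c = (11.85 − 1)/tan26° = 22.25.
Water table at ground surface, so effective unit weight γ' = 21.3 − 9.81 = 11.49 kN/m³ is used throughout; overburden q = 11.49 × 1.2 = 13.788 kPa; the same γ' applies in the ½γBN_γ term.
Cohesion term c·N_c = 12 × 22.254 = 267.05 kPa; surcharge term q·N_q = 13.788 × 11.854 = 163.45 kPa; self-weight term 0.5·γ·B·N_γ = 0.5 × 11.49 × 1.6 × 7.94 = 72.984 kPa.
q_ult = 267.05 + 163.45 + 72.984 = 503.48 kPa.

q_ult ≈ 500 kPa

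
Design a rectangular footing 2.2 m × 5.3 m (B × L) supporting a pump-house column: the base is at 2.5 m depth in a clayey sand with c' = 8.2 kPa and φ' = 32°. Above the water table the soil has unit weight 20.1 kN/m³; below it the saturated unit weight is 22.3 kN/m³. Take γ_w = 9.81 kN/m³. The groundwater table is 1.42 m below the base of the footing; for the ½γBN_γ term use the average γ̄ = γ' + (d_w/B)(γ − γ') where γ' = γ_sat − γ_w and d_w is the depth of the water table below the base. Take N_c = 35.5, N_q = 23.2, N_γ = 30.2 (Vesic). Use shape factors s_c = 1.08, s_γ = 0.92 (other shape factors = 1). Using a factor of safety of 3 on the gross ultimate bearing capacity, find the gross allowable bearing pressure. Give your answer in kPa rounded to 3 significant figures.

q_all ≈ 671 kPa

q = γ·D_f = 20.1 × 2.5 = 50.25 kPa.
γ' = 12.49 kN/m³; averaging over the depth B below the base, γ̄ = γ' + (d_w/B)(γ − γ') = 17.402 kN/m³.
c·N_c·s_c = 8.2 × 35.5 × 1.08 = 314.39 kPa
q·N_q = 50.25 × 23.2 = 1165.8 kPa
0.5·γ·B·N_γ·s_γ = 0.5 × 17.402 × 2.2 × 30.2 × 0.92 = 531.84 kPa
q_ult = 314.39 + 1165.8 + 531.84 = 2012 kPa.
q_all = 2012 / 3 = 670.68 kPa.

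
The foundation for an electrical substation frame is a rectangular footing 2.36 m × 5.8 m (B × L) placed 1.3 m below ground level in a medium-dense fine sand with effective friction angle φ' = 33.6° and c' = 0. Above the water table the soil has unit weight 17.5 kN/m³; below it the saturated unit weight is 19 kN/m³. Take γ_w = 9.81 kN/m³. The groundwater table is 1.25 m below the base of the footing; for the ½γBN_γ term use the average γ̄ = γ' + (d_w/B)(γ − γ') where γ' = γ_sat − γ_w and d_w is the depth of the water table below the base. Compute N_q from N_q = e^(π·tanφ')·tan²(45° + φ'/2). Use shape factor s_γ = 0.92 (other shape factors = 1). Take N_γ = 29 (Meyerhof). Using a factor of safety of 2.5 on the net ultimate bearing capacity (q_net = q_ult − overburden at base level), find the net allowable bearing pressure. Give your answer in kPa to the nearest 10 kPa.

N_q = e^(π·tan33.6°)·tan²(61.8°) = 28.04.
Effective surcharge at the founding depth q = γ·D_f = 17.5 × 1.3 = 22.75 kPa.
With d_w = 1.25 m < B, γ̄ = 9.19 + (1.25/2.36) × (17.5 − 9.19) = 13.591 kN/m³.
q_ult = q·N_q + 0.5·γ·B·N_γ·s_γ
     = 22.75 × 28.044 + 0.5 × 13.591 × 2.36 × 29 × 0.92
     = 638.01 + 427.89 = 1065.9 kPa.
q_net = 1065.9 − 22.75 = 1043.1 kPa.
q_all(net) = 1043.1 / 2.5 = 417.26 kPa.

q_all(net) ≈ 420 kPa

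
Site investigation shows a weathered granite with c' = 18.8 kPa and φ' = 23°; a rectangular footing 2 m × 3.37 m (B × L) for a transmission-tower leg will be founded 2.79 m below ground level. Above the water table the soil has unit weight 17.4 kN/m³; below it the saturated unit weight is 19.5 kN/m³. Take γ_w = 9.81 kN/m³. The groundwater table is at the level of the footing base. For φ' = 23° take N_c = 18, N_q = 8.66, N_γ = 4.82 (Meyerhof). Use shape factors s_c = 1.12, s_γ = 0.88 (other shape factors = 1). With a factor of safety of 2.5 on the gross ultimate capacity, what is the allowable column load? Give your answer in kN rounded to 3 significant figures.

q = γ·D_f = 17.4 × 2.79 = 48.546 kPa.
For the ½γBN_γ term take γ' = 19.5 − 9.81 = 9.69 kN/m³ (soil below base is submerged).
c·N_c·s_c = 18.8 × 18 × 1.12 = 379.01 kPa
q·N_q = 48.546 × 8.66 = 420.41 kPa
0.5·γ·B·N_γ·s_γ = 0.5 × 9.69 × 2 × 4.82 × 0.88 = 41.101 kPa
q_ult = 379.01 + 420.41 + 41.101 = 840.52 kPa.
Gross allowable pressure q_all = 840.52 / 2.5 = 336.21 kPa.
Footing area = 6.74 m², so allowable column load = 336.21 × 6.74 = 2266 kN.

P_all ≈ 2270 kN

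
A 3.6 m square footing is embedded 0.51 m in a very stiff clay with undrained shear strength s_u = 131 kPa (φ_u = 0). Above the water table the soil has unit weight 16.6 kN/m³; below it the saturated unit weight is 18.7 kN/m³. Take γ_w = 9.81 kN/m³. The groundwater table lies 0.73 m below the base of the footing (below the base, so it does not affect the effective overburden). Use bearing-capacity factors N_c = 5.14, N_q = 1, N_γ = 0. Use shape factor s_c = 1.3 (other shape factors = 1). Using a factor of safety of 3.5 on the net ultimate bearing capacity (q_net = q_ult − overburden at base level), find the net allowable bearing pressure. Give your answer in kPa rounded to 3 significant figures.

q = γ·D_f = 16.6 × 0.51 = 8.466 kPa.
c·N_c·s_c = 131 × 5.14 × 1.3 = 875.34 kPa
q·N_q = 8.466 × 1 = 8.466 kPa
q_ult = 875.34 + 8.466 = 883.81 kPa.
q_net = 883.81 − 8.466 = 875.34 kPa.
q_all(net) = 875.34 / 3.5 = 250.1 kPa.

q_all(net) ≈ 250 kPa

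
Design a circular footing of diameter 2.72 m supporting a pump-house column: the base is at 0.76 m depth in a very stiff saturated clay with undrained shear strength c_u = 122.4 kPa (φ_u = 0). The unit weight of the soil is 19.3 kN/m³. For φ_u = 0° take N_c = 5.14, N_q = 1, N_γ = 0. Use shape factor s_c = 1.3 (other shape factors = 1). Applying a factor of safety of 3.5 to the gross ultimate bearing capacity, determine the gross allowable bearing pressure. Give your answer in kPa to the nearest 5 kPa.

q_all ≈ 240 kPa

Overburden at base level: q = 19.3 × 0.76 = 14.668 kPa.
Cohesion term c·N_c·s_c = 122.4 × 5.14 × 1.3 = 817.88 kPa; surcharge term q·N_q = 14.668 × 1 = 14.668 kPa.
q_ult = 817.88 + 14.668 = 832.54 kPa.
q_all = q_ult / FS = 832.54 / 3.5 = 237.87 kPa.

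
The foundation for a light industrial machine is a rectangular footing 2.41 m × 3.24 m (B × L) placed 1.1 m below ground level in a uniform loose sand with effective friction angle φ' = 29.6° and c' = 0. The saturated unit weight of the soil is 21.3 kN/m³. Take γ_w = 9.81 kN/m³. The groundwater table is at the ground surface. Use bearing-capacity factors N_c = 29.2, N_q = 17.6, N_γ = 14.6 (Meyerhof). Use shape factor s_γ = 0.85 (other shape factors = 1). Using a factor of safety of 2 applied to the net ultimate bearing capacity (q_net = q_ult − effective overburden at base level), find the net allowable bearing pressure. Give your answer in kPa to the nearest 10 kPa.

Water table at ground surface, so effective unit weight γ' = 21.3 − 9.81 = 11.49 kN/m³ is used throughout; overburden q = 11.49 × 1.1 = 12.639 kPa; the same γ' applies in the ½γBN_γ term.
Surcharge term q·N_q = 12.639 × 17.6 = 222.45 kPa; self-weight term 0.5·γ·B·N_γ·s_γ = 0.5 × 11.49 × 2.41 × 14.6 × 0.85 = 171.82 kPa.
q_ult = 222.45 + 171.82 = 394.27 kPa.
Net ultimate: q_net = 394.27 − 12.639 = 381.63 kPa.
q_all(net) = 381.63 / 2 = 190.81 kPa.

q_all(net) ≈ 190 kPa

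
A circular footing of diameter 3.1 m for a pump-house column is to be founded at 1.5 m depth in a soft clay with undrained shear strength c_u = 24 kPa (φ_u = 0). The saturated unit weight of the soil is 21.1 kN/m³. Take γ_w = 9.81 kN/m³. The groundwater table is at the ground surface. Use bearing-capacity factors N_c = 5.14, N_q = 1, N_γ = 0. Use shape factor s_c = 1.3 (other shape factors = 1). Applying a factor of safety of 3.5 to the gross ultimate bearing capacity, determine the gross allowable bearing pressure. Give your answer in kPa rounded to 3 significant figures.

Water table at ground surface, so effective unit weight γ' = 21.1 − 9.81 = 11.29 kN/m³ is used throughout; overburden q = 11.29 × 1.5 = 16.935 kPa.
Cohesion term c·N_c·s_c = 24 × 5.14 × 1.3 = 160.37 kPa; surcharge term q·N_q = 16.935 × 1 = 16.935 kPa.
q_ult = 160.37 + 16.935 = 177.3 kPa.
q_all = q_ult / FS = 177.3 / 3.5 = 50.658 kPa.

q_all ≈ 50.7 kPa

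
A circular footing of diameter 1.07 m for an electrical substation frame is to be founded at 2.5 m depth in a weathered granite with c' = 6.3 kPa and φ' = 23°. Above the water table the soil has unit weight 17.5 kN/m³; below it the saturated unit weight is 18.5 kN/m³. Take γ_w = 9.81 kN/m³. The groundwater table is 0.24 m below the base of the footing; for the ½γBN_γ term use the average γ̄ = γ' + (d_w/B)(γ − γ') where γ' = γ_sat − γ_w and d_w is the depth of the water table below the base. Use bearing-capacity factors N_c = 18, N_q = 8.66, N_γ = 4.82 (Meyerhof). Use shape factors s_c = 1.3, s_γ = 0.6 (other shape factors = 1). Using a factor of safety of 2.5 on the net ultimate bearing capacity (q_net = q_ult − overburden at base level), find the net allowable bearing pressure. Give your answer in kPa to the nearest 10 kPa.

q_all(net) ≈ 200 kPa

Overburden at base level: q = 17.5 × 2.5 = 43.75 kPa.
The water table is 0.24 m below the base (< B = 1.07 m), so the ½γBN_γ term uses γ̄ = γ' + (d_w/B)(γ − γ') = 8.69 + (0.24/1.07)(17.5 − 8.69) = 10.666 kN/m³.
Cohesion term c·N_c·s_c = 6.3 × 18 × 1.3 = 147.42 kPa; surcharge term q·N_q = 43.75 × 8.66 = 378.88 kPa; self-weight term 0.5·γ·B·N_γ·s_γ = 0.5 × 10.666 × 1.07 × 4.82 × 0.6 = 16.503 kPa.
q_ult = 147.42 + 378.88 + 16.503 = 542.8 kPa.
q_net = 542.8 − 43.75 = 499.05 kPa.
q_all(net) = 499.05 / 2.5 = 199.62 kPa.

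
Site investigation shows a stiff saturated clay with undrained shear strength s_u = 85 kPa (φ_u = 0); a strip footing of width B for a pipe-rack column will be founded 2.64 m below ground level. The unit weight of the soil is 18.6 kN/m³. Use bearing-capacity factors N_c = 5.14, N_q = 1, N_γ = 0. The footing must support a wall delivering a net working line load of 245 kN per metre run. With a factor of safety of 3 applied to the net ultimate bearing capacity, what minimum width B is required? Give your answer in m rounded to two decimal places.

Effective surcharge at the founding depth q = γ·D_f = 18.6 × 2.64 = 49.104 kPa.
q_ult = c·N_c + q·N_q
     = 85 × 5.14 + 49.104 × 1
     = 436.9 + 49.104 = 486 kPa.
For φ = 0 the ½γBN_γ term vanishes, so q_ult is independent of B. q_net = 486 − 49.104 = 436.9 kPa; q_all(net) = 436.9/3 = 145.63 kPa.
Required width B = w / q_all(net) = 245 / 145.63 = 1.682 m.

B = 1.68 m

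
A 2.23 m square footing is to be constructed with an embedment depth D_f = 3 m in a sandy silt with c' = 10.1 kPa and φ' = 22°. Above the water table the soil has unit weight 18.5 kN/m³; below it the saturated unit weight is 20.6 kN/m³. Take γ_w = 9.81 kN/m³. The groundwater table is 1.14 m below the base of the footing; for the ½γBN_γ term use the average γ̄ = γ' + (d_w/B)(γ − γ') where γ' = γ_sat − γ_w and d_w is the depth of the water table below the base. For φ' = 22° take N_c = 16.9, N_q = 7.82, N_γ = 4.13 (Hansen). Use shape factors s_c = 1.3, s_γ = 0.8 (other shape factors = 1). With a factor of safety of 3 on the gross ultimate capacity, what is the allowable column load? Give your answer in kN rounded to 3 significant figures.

Effective surcharge at the founding depth q = γ·D_f = 18.5 × 3 = 55.5 kPa.
With d_w = 1.14 m < B, γ̄ = 10.79 + (1.14/2.23) × (18.5 − 10.79) = 14.731 kN/m³.
q_ult = c·N_c·s_c + q·N_q + 0.5·γ·B·N_γ·s_γ
     = 10.1 × 16.9 × 1.3 + 55.5 × 7.82 + 0.5 × 14.731 × 2.23 × 4.13 × 0.8
     = 221.9 + 434.01 + 54.27 = 710.18 kPa.
Gross allowable pressure q_all = 710.18 / 3 = 236.73 kPa.
Footing area = 4.9729 m², so allowable column load = 236.73 × 4.9729 = 1177.2 kN.

P_all ≈ 1180 kN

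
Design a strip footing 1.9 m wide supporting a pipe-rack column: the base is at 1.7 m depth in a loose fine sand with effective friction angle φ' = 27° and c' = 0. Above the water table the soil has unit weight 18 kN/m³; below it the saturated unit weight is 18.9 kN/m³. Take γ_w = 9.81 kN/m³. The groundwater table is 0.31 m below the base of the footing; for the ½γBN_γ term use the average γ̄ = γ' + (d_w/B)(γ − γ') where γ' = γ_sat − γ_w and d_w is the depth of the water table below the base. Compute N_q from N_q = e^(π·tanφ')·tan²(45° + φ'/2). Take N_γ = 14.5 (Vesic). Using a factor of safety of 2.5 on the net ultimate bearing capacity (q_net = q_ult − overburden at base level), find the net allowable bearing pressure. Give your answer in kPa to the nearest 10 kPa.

N_q = e^(π·tan27°)·tan²(58.5°) = 13.2.
Effective surcharge at the founding depth q = γ·D_f = 18 × 1.7 = 30.6 kPa.
With d_w = 0.31 m < B, γ̄ = 9.09 + (0.31/1.9) × (18 − 9.09) = 10.544 kN/m³.
q_ult = q·N_q + 0.5·γ·B·N_γ
     = 30.6 × 13.199 + 0.5 × 10.544 × 1.9 × 14.5
     = 403.89 + 145.24 = 549.13 kPa.
q_net = 549.13 − 30.6 = 518.53 kPa.
q_all(net) = 518.53 / 2.5 = 207.41 kPa.

q_all(net) ≈ 210 kPa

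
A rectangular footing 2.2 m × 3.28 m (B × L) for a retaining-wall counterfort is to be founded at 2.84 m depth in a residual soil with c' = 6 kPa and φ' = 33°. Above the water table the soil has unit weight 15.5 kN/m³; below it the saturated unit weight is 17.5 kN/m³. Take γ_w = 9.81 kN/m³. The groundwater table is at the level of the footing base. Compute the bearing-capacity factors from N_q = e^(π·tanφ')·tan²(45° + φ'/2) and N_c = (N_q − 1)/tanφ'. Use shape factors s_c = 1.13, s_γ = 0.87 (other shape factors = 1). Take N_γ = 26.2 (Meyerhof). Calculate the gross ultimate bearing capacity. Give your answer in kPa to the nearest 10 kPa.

q_ult ≈ 1600 kPa

tan33° = 0.6494, so N_q = e^(π×0.6494)·tan²(61.5°) = 7.692 × 3.392 = 26.09.
N_c = (26.09 − 1)/tan33° = 38.64.
Effective surcharge at the founding depth q = γ·D_f = 15.5 × 2.84 = 44.02 kPa.
The water table coincides with the base, so in the self-weight term γ → γ' = 7.69 kN/m³.
q_ult = c·N_c·s_c + q·N_q + 0.5·γ·B·N_γ·s_γ
     = 6 × 38.638 × 1.13 + 44.02 × 26.092 + 0.5 × 7.69 × 2.2 × 26.2 × 0.87
     = 261.97 + 1148.6 + 192.81 = 1603.4 kPa.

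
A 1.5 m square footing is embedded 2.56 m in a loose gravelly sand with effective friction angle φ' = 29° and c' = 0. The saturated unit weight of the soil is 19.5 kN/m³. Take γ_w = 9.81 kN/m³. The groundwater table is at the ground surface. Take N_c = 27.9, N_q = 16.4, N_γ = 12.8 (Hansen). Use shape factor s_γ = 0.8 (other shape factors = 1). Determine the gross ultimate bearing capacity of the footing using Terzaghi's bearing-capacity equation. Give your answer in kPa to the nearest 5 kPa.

Water table at ground surface, so effective unit weight γ' = 19.5 − 9.81 = 9.69 kN/m³ is used throughout; overburden q = 9.69 × 2.56 = 24.806 kPa; the same γ' applies in the ½γBN_γ term.
Surcharge term q·N_q = 24.806 × 16.4 = 406.82 kPa; self-weight term 0.5·γ·B·N_γ·s_γ = 0.5 × 9.69 × 1.5 × 12.8 × 0.8 = 74.419 kPa.
q_ult = 406.82 + 74.419 = 481.24 kPa.

q_ult ≈ 480 kPa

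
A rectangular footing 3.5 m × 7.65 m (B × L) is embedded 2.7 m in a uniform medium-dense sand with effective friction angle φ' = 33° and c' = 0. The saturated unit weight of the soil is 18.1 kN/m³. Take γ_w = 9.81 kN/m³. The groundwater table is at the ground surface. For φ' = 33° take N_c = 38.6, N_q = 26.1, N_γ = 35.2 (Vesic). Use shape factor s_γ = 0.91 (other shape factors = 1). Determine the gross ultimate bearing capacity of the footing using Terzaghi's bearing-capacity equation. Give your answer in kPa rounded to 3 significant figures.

q_ult ≈ 1050 kPa

With the water table at the surface the whole profile is submerged: γ' = 18.1 − 9.81 = 8.29 kN/m³, so q = γ'·D_f = 22.383 kPa; the same γ' applies in the ½γBN_γ term.
q_ult = q·N_q + 0.5·γ·B·N_γ·s_γ
     = 22.383 × 26.1 + 0.5 × 8.29 × 3.5 × 35.2 × 0.91
     = 584.2 + 464.7 = 1048.9 kPa.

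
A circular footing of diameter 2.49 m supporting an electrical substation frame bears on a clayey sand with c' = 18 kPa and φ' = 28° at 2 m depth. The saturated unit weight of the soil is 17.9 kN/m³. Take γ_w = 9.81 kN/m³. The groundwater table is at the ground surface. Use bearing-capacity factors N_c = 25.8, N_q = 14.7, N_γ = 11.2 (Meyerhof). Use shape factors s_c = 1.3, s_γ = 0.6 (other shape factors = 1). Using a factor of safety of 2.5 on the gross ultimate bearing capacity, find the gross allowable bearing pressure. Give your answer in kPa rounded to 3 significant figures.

γ' = 17.9 − 9.81 = 8.09 kN/m³ (submerged throughout). q = 8.09 × 2 = 16.18 kPa; the same γ' applies in the ½γBN_γ term.
c·N_c·s_c = 18 × 25.8 × 1.3 = 603.72 kPa
q·N_q = 16.18 × 14.7 = 237.85 kPa
0.5·γ·B·N_γ·s_γ = 0.5 × 8.09 × 2.49 × 11.2 × 0.6 = 67.684 kPa
q_ult = 603.72 + 237.85 + 67.684 = 909.25 kPa.
q_all = 909.25 / 2.5 = 363.7 kPa.

q_all ≈ 364 kPa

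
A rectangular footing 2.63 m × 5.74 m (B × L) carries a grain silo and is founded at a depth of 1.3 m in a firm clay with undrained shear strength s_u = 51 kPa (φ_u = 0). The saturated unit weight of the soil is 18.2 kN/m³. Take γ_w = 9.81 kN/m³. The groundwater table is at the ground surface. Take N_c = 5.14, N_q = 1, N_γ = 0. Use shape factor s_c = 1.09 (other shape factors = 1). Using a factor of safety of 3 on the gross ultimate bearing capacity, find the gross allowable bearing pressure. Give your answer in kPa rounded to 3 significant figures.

q_all ≈ 98.9 kPa

Water table at ground surface, so effective unit weight γ' = 18.2 − 9.81 = 8.39 kN/m³ is used throughout; overburden q = 8.39 × 1.3 = 10.907 kPa.
Cohesion term c·N_c·s_c = 51 × 5.14 × 1.09 = 285.73 kPa; surcharge term q·N_q = 10.907 × 1 = 10.907 kPa.
q_ult = 285.73 + 10.907 = 296.64 kPa.
q_all = 296.64 / 3 = 98.88 kPa.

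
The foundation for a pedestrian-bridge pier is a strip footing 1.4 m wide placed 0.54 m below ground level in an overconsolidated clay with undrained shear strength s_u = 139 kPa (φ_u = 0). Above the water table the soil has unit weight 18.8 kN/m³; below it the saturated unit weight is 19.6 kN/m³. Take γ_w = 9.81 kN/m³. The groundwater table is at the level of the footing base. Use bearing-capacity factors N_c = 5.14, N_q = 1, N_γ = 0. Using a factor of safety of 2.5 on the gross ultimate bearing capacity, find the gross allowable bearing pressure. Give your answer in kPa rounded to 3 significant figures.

q_all ≈ 290 kPa

q = γ·D_f = 18.8 × 0.54 = 10.152 kPa.
c·N_c = 139 × 5.14 = 714.46 kPa
q·N_q = 10.152 × 1 = 10.152 kPa
q_ult = 714.46 + 10.152 = 724.61 kPa.
q_all = 724.61 / 2.5 = 289.84 kPa.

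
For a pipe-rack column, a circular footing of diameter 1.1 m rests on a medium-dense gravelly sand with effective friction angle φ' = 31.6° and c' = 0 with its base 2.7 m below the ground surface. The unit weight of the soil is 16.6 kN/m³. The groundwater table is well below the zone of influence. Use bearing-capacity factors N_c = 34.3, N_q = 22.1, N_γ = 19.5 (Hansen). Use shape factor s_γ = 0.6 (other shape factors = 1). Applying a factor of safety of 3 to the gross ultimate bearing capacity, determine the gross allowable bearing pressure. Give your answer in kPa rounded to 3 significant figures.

q = γ·D_f = 16.6 × 2.7 = 44.82 kPa.
q·N_q = 44.82 × 22.1 = 990.52 kPa
0.5·γ·B·N_γ·s_γ = 0.5 × 16.6 × 1.1 × 19.5 × 0.6 = 106.82 kPa
q_ult = 990.52 + 106.82 = 1097.3 kPa.
q_all = q_ult / FS = 1097.3 / 3 = 365.78 kPa.

q_all ≈ 366 kPa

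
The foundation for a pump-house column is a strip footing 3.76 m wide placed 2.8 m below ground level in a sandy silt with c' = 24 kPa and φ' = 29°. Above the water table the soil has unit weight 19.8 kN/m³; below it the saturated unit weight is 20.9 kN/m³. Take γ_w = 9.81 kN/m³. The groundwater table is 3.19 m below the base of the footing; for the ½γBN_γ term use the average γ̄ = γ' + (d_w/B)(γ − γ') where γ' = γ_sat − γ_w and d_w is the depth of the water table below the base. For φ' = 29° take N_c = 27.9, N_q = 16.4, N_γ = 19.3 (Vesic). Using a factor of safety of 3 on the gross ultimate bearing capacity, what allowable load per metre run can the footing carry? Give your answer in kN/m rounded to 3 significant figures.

Effective surcharge at the founding depth q = γ·D_f = 19.8 × 2.8 = 55.44 kPa.
With d_w = 3.19 m < B, γ̄ = 11.09 + (3.19/3.76) × (19.8 − 11.09) = 18.48 kN/m³.
q_ult = c·N_c + q·N_q + 0.5·γ·B·N_γ
     = 24 × 27.9 + 55.44 × 16.4 + 0.5 × 18.48 × 3.76 × 19.3
     = 669.6 + 909.22 + 670.51 = 2249.3 kPa.
Gross allowable pressure q_all = 2249.3 / 3 = 749.78 kPa.
Allowable wall load = q_all × B = 749.78 × 3.76 = 2819.2 kN per metre run.

≈ 2820 kN/m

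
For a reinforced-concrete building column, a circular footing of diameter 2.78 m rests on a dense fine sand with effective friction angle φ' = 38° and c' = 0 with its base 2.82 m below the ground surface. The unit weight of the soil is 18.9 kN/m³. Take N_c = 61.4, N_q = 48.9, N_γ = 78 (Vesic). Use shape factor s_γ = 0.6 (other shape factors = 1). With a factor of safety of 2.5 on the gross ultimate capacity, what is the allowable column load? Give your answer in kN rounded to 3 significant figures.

Effective surcharge at the founding depth q = γ·D_f = 18.9 × 2.82 = 53.298 kPa.
q_ult = q·N_q + 0.5·γ·B·N_γ·s_γ
     = 53.298 × 48.9 + 0.5 × 18.9 × 2.78 × 78 × 0.6
     = 2606.3 + 1229.5 = 3835.8 kPa.
Gross allowable pressure q_all = 3835.8 / 2.5 = 1534.3 kPa.
Footing area = 6.0699 m², so allowable column load = 1534.3 × 6.0699 = 9313.1 kN.

P_all ≈ 9310 kN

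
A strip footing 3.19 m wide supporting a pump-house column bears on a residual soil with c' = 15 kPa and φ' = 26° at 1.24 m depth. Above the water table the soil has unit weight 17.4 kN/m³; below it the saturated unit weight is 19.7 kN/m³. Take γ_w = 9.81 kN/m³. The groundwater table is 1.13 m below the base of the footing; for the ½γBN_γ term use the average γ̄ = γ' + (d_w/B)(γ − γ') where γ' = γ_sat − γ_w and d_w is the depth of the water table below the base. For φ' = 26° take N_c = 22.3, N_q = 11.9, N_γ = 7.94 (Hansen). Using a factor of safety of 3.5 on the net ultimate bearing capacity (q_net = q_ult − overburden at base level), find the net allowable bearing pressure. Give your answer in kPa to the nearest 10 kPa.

Overburden at base level: q = 17.4 × 1.24 = 21.576 kPa.
The water table is 1.13 m below the base (< B = 3.19 m), so the ½γBN_γ term uses γ̄ = γ' + (d_w/B)(γ − γ') = 9.89 + (1.13/3.19)(17.4 − 9.89) = 12.55 kN/m³.
Cohesion term c·N_c = 15 × 22.3 = 334.5 kPa; surcharge term q·N_q = 21.576 × 11.9 = 256.75 kPa; self-weight term 0.5·γ·B·N_γ = 0.5 × 12.55 × 3.19 × 7.94 = 158.94 kPa.
q_ult = 334.5 + 256.75 + 158.94 = 750.19 kPa.
q_net = 750.19 − 21.576 = 728.62 kPa.
q_all(net) = 728.62 / 3.5 = 208.18 kPa.

q_all(net) ≈ 210 kPa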